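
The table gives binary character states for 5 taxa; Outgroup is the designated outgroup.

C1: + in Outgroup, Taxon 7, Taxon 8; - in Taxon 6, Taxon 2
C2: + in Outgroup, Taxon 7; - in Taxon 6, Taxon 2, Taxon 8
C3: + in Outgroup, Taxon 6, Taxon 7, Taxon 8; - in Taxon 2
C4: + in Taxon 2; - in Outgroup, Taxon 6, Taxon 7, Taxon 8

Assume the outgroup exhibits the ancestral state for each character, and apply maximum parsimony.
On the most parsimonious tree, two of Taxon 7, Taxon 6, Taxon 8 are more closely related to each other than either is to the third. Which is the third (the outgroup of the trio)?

Taxon 7

Character polarity is set by the outgroup: the derived state is whichever differs from the outgroup's state, so for C1, C2, C3 the derived state is '-', and for the remaining characters it is '+'.
C1: derived state '-' in Taxon 2 and Taxon 6 only — synapomorphy for {Taxon 2, Taxon 6}.
C2 (derived state '-') is shared by Taxon 2, Taxon 6, and Taxon 8 — a synapomorphy uniting that clade.
C3 (derived state '-') is unique to Taxon 2 (autapomorphy; uninformative for grouping).
C4 (derived state '+') is unique to Taxon 2 (autapomorphy; uninformative for grouping).
Most parsimonious ingroup topology: (((Taxon 6,Taxon 2),Taxon 8),Taxon 7).
Taxon 6 and Taxon 8 share a more recent common ancestor with each other than either does with Taxon 7, so Taxon 7 is the least closely related of the three.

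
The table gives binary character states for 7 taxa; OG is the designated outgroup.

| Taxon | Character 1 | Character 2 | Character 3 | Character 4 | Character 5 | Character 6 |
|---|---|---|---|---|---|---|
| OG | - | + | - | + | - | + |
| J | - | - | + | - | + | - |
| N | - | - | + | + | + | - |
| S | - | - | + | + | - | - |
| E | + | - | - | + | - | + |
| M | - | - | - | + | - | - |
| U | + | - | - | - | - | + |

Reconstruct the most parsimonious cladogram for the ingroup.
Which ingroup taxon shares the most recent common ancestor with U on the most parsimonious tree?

Character polarity is set by the outgroup: the derived state is whichever differs from the outgroup's state, so for Character 2, Character 4, Character 6 the derived state is '-', and for the remaining characters it is '+'.
Character 1: derived state '+' in E and U only — synapomorphy for {E, U}.
Character 2 (derived state '-') is shared by all ingroup taxa — unites the whole ingroup.
Only J, N, and S show the derived state '+' for Character 3, supporting them as a clade.
Character 4 (state '-') occurs in J and U but conflicts with the nesting implied by the other characters — most parsimoniously interpreted as homoplasy.
Character 5 (derived state '+') is shared by J and N — a synapomorphy uniting that clade.
Only J, M, N, and S show the derived state '-' for Character 6, supporting them as a clade.
Most parsimonious ingroup topology: ((((J,N),S),M),(E,U)).
U and E form a cherry on this tree, so they are sister taxa.

E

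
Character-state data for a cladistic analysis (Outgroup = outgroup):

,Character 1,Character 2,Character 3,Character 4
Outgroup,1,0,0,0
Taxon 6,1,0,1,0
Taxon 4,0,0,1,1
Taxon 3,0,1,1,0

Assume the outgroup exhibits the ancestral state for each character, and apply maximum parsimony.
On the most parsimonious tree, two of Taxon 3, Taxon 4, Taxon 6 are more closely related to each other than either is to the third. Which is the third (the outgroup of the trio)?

Character polarity is set by the outgroup: the derived state is whichever differs from the outgroup's state, so for Character 1 the derived state is '0', and for the remaining characters it is '1'.
Character 1 (derived state '0') is shared by Taxon 3 and Taxon 4 — a synapomorphy uniting that clade.
Character 2: derived state '1' in Taxon 3 only — an autapomorphy, so it tells us nothing about relationships among taxa.
All ingroup taxa share the derived state '1' for Character 3; it defines the ingroup but does not resolve relationships within it.
Character 4: derived state '1' in Taxon 4 only — an autapomorphy, so it tells us nothing about relationships among taxa.
Most parsimonious ingroup topology: (Taxon 6,(Taxon 4,Taxon 3)).
Taxon 3 and Taxon 4 share a more recent common ancestor with each other than either does with Taxon 6, so Taxon 6 is the least closely related of the three.

Taxon 6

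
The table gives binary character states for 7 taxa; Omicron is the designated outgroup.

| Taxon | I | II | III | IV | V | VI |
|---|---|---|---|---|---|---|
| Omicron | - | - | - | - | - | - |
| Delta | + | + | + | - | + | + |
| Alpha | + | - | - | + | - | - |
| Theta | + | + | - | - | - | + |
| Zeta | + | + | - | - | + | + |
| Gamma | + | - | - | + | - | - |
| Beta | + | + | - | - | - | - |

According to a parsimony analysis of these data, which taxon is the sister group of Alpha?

Gamma

The outgroup has state '-' for every character, so '+' is the derived state throughout.
All ingroup taxa share the derived state '+' for I; it defines the ingroup but does not resolve relationships within it.
II: derived state '+' in Beta, Delta, Theta, and Zeta only — synapomorphy for {Beta, Delta, Theta, Zeta}.
III (derived state '+') is unique to Delta (autapomorphy; uninformative for grouping).
IV (derived state '+') is shared by Alpha and Gamma — a synapomorphy uniting that clade.
V (derived state '+') is shared by Delta and Zeta — a synapomorphy uniting that clade.
VI (derived state '+') is shared by Delta, Theta, and Zeta — a synapomorphy uniting that clade.
Most parsimonious ingroup topology: ((((Delta,Zeta),Theta),Beta),(Alpha,Gamma)).
Alpha and Gamma form a cherry on this tree, so they are sister taxa.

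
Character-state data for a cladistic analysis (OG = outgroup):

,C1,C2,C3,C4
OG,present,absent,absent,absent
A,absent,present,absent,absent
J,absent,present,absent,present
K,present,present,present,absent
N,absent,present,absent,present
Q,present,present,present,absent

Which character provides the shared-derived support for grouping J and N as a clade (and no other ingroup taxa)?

Character polarity is set by the outgroup: the derived state is whichever differs from the outgroup's state, so for C1 the derived state is 'absent', and for the remaining characters it is 'present'.
Only A, J, and N show the derived state 'absent' for C1, supporting them as a clade.
C2 (derived state 'present') is shared by all ingroup taxa — unites the whole ingroup.
C3 (derived state 'present') is shared by K and Q — a synapomorphy uniting that clade.
Only J and N show the derived state 'present' for C4, supporting them as a clade.
Most parsimonious ingroup topology: ((A,(J,N)),(K,Q)).
The clade {J, N} is supported by C4: its derived state 'present' occurs in exactly those taxa and in no other taxon (including the outgroup).

C4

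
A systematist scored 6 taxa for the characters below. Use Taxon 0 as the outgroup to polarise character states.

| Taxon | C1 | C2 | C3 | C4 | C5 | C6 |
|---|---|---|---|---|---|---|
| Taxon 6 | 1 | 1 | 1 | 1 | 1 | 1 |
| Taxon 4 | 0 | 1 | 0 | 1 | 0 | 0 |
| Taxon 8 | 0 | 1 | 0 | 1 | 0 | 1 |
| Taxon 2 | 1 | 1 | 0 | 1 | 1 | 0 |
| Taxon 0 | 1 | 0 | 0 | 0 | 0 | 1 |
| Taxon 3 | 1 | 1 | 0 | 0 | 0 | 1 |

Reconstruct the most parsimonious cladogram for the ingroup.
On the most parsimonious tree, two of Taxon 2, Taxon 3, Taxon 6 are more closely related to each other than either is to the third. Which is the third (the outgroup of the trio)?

Taxon 3

Character polarity is set by the outgroup: the derived state is whichever differs from the outgroup's state, so for C1, C6 the derived state is '0', and for the remaining characters it is '1'.
Only Taxon 4 and Taxon 8 show the derived state '0' for C1, supporting them as a clade.
All ingroup taxa share the derived state '1' for C2; it defines the ingroup but does not resolve relationships within it.
C3 (derived state '1') is unique to Taxon 6 (autapomorphy; uninformative for grouping).
C4: derived state '1' in Taxon 2, Taxon 4, Taxon 6, and Taxon 8 only — synapomorphy for {Taxon 2, Taxon 4, Taxon 6, Taxon 8}.
Only Taxon 2 and Taxon 6 show the derived state '1' for C5, supporting them as a clade.
C6 groups Taxon 2 and Taxon 4, which is incompatible with the clades supported by the remaining characters; treating it as convergent (homoplasy) costs fewer steps than any alternative tree.
Most parsimonious ingroup topology: (Taxon 3,((Taxon 8,Taxon 4),(Taxon 2,Taxon 6))).
Taxon 2 and Taxon 6 share a more recent common ancestor with each other than either does with Taxon 3, so Taxon 3 is the least closely related of the three.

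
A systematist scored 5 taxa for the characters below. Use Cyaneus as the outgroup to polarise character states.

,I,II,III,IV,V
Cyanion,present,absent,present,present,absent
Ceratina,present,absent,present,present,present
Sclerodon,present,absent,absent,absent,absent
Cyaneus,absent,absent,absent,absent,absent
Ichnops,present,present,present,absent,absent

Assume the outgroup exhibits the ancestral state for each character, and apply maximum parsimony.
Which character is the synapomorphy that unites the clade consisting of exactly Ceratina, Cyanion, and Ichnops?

III

The outgroup has state 'absent' for every character, so 'present' is the derived state throughout.
I (derived state 'present') is shared by all ingroup taxa — unites the whole ingroup.
II (derived state 'present') is unique to Ichnops (autapomorphy; uninformative for grouping).
III (derived state 'present') is shared by Ceratina, Cyanion, and Ichnops — a synapomorphy uniting that clade.
IV: derived state 'present' in Ceratina and Cyanion only — synapomorphy for {Ceratina, Cyanion}.
V: derived state 'present' in Ceratina only — an autapomorphy, so it tells us nothing about relationships among taxa.
Most parsimonious ingroup topology: (((Ceratina,Cyanion),Ichnops),Sclerodon).
The clade {Ceratina, Cyanion, Ichnops} is supported by III: its derived state 'present' occurs in exactly those taxa and in no other taxon (including the outgroup).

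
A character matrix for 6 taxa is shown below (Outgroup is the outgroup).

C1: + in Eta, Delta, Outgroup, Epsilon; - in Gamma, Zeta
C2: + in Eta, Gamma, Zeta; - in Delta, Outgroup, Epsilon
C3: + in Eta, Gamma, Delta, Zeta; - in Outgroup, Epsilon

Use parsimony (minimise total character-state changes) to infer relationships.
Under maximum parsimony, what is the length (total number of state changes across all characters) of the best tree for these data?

3

Character polarity is set by the outgroup: the derived state is whichever differs from the outgroup's state, so for C1 the derived state is '-', and for the remaining characters it is '+'.
C1 (derived state '-') is shared by Gamma and Zeta — a synapomorphy uniting that clade.
Only Eta, Gamma, and Zeta show the derived state '+' for C2, supporting them as a clade.
C3: derived state '+' in Delta, Eta, Gamma, and Zeta only — synapomorphy for {Delta, Eta, Gamma, Zeta}.
Most parsimonious ingroup topology: ((((Zeta,Gamma),Eta),Delta),Epsilon).
Changes per character on this tree: C1: 1; C2: 1; C3: 1.
Total = 3.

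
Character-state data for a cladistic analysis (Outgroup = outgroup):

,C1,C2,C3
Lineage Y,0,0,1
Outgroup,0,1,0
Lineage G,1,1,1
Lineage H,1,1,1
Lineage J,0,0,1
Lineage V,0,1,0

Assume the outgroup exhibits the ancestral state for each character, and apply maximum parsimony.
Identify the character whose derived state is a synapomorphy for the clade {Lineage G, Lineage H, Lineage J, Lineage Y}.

Character polarity is set by the outgroup: the derived state is whichever differs from the outgroup's state, so for C2 the derived state is '0', and for the remaining characters it is '1'.
C1: derived state '1' in Lineage G and Lineage H only — synapomorphy for {Lineage G, Lineage H}.
C2: derived state '0' in Lineage J and Lineage Y only — synapomorphy for {Lineage J, Lineage Y}.
C3 (derived state '1') is shared by Lineage G, Lineage H, Lineage J, and Lineage Y — a synapomorphy uniting that clade.
Most parsimonious ingroup topology: (((Lineage H,Lineage G),(Lineage J,Lineage Y)),Lineage V).
The clade {Lineage G, Lineage H, Lineage J, Lineage Y} is supported by C3: its derived state '1' occurs in exactly those taxa and in no other taxon (including the outgroup).

C3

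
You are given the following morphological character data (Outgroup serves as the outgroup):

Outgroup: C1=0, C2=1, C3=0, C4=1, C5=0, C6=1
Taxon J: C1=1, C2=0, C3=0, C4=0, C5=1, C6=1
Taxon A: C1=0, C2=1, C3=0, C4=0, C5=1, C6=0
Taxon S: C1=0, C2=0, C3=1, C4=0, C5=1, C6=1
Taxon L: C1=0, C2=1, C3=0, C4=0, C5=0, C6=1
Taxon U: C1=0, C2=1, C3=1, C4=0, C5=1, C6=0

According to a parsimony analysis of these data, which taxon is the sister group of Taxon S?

Character polarity is set by the outgroup: the derived state is whichever differs from the outgroup's state, so for C2, C4, C6 the derived state is '0', and for the remaining characters it is '1'.
C1: derived state '1' in Taxon J only — an autapomorphy, so it tells us nothing about relationships among taxa.
C2: derived state '0' in Taxon J and Taxon S only — synapomorphy for {Taxon J, Taxon S}.
C3 (state '1') occurs in Taxon S and Taxon U but conflicts with the nesting implied by the other characters — most parsimoniously interpreted as homoplasy.
C4 (derived state '0') is shared by all ingroup taxa — unites the whole ingroup.
C5: derived state '1' in Taxon A, Taxon J, Taxon S, and Taxon U only — synapomorphy for {Taxon A, Taxon J, Taxon S, Taxon U}.
Only Taxon A and Taxon U show the derived state '0' for C6, supporting them as a clade.
Most parsimonious ingroup topology: (((Taxon J,Taxon S),(Taxon A,Taxon U)),Taxon L).
Taxon S and Taxon J form a cherry on this tree, so they are sister taxa.

Taxon J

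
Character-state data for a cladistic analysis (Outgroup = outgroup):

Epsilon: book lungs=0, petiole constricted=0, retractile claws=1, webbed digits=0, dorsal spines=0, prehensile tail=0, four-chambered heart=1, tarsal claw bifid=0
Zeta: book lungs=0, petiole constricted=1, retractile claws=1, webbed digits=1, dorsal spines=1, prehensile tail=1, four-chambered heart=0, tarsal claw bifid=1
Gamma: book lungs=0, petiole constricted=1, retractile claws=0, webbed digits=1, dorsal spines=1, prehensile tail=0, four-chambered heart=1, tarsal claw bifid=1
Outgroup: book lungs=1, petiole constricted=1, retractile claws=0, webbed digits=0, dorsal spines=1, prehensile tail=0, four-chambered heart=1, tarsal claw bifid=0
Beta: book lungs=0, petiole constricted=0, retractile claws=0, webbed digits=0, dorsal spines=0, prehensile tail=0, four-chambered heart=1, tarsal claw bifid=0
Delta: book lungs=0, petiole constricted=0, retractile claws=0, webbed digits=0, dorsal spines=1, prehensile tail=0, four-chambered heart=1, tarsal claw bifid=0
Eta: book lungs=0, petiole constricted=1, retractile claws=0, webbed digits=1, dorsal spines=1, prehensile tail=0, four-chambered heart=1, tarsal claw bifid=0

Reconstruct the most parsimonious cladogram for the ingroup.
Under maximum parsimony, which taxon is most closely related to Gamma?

Zeta

Character polarity is set by the outgroup: the derived state is whichever differs from the outgroup's state, so for book lungs, petiole constricted, dorsal spines, four-chambered heart the derived state is '0', and for the remaining characters it is '1'.
All ingroup taxa share the derived state '0' for book lungs; it defines the ingroup but does not resolve relationships within it.
petiole constricted (derived state '0') is shared by Beta, Delta, and Epsilon — a synapomorphy uniting that clade.
retractile claws groups Epsilon and Zeta, which is incompatible with the clades supported by the remaining characters; treating it as convergent (homoplasy) costs fewer steps than any alternative tree.
webbed digits (derived state '1') is shared by Eta, Gamma, and Zeta — a synapomorphy uniting that clade.
dorsal spines: derived state '0' in Beta and Epsilon only — synapomorphy for {Beta, Epsilon}.
prehensile tail: derived state '1' in Zeta only — an autapomorphy, so it tells us nothing about relationships among taxa.
four-chambered heart: derived state '0' in Zeta only — an autapomorphy, so it tells us nothing about relationships among taxa.
tarsal claw bifid: derived state '1' in Gamma and Zeta only — synapomorphy for {Gamma, Zeta}.
Most parsimonious ingroup topology: (((Gamma,Zeta),Eta),((Beta,Epsilon),Delta)).
Gamma and Zeta form a cherry on this tree, so they are sister taxa.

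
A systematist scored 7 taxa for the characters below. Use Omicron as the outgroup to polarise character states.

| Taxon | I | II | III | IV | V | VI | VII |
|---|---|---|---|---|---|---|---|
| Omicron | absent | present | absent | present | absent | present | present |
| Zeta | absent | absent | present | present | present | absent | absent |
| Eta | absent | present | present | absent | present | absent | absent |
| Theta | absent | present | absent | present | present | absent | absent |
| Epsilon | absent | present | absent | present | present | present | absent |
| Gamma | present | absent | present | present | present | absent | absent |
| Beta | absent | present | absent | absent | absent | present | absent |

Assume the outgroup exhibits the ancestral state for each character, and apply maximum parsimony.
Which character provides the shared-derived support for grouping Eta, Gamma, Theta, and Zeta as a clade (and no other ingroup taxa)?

VI

Character polarity is set by the outgroup: the derived state is whichever differs from the outgroup's state, so for II, IV, VI, VII the derived state is 'absent', and for the remaining characters it is 'present'.
I (derived state 'present') is unique to Gamma (autapomorphy; uninformative for grouping).
II (derived state 'absent') is shared by Gamma and Zeta — a synapomorphy uniting that clade.
Only Eta, Gamma, and Zeta show the derived state 'present' for III, supporting them as a clade.
IV (state 'absent') occurs in Beta and Eta but conflicts with the nesting implied by the other characters — most parsimoniously interpreted as homoplasy.
Only Epsilon, Eta, Gamma, Theta, and Zeta show the derived state 'present' for V, supporting them as a clade.
Only Eta, Gamma, Theta, and Zeta show the derived state 'absent' for VI, supporting them as a clade.
VII (derived state 'absent') is shared by all ingroup taxa — unites the whole ingroup.
Most parsimonious ingroup topology: (((((Zeta,Gamma),Eta),Theta),Epsilon),Beta).
The clade {Eta, Gamma, Theta, Zeta} is supported by VI: its derived state 'absent' occurs in exactly those taxa and in no other taxon (including the outgroup).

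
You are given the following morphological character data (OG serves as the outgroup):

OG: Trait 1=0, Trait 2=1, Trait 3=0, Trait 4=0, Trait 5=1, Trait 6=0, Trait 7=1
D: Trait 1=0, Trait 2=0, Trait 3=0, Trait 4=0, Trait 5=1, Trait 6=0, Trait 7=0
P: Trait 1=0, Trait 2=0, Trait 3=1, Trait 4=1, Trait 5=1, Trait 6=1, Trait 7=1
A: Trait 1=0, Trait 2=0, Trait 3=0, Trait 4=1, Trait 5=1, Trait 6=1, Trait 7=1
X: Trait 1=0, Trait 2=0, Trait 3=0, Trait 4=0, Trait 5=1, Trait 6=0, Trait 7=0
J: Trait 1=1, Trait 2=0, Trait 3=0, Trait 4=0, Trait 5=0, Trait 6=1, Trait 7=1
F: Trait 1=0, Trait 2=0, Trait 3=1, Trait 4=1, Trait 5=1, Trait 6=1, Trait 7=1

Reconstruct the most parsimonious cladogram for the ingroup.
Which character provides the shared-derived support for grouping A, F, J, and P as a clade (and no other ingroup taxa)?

Character polarity is set by the outgroup: the derived state is whichever differs from the outgroup's state, so for Trait 2, Trait 5, Trait 7 the derived state is '0', and for the remaining characters it is '1'.
Trait 1: derived state '1' in J only — an autapomorphy, so it tells us nothing about relationships among taxa.
All ingroup taxa share the derived state '0' for Trait 2; it defines the ingroup but does not resolve relationships within it.
Only F and P show the derived state '1' for Trait 3, supporting them as a clade.
Trait 4: derived state '1' in A, F, and P only — synapomorphy for {A, F, P}.
Trait 5 (derived state '0') is unique to J (autapomorphy; uninformative for grouping).
Only A, F, J, and P show the derived state '1' for Trait 6, supporting them as a clade.
Trait 7: derived state '0' in D and X only — synapomorphy for {D, X}.
Most parsimonious ingroup topology: ((D,X),(((P,F),A),J)).
The clade {A, F, J, P} is supported by Trait 6: its derived state '1' occurs in exactly those taxa and in no other taxon (including the outgroup).

Trait 6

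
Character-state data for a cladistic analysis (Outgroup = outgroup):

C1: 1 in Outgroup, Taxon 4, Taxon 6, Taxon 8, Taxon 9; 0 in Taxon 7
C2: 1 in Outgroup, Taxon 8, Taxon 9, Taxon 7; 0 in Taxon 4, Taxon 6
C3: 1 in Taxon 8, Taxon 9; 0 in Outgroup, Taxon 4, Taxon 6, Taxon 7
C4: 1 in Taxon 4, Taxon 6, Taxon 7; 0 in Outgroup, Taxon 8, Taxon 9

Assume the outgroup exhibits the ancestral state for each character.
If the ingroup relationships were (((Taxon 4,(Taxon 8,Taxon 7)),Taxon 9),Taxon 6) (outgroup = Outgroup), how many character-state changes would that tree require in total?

Map each character onto (((Taxon 4,(Taxon 8,Taxon 7)),Taxon 9),Taxon 6) (rooted by Outgroup) and count the minimum state changes it requires (Fitch parsimony):
C1: 1; C2: 2; C3: 2; C4: 3.
Total tree length = 8.

8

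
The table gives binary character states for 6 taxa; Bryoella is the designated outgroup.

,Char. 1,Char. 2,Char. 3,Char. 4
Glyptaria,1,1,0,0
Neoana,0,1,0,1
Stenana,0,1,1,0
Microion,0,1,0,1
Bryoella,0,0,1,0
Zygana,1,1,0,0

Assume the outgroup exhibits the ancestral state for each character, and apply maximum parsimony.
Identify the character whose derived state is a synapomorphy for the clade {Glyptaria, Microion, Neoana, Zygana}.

Char. 3

Character polarity is set by the outgroup: the derived state is whichever differs from the outgroup's state, so for Char. 3 the derived state is '0', and for the remaining characters it is '1'.
Only Glyptaria and Zygana show the derived state '1' for Char. 1, supporting them as a clade.
All ingroup taxa share the derived state '1' for Char. 2; it defines the ingroup but does not resolve relationships within it.
Char. 3 (derived state '0') is shared by Glyptaria, Microion, Neoana, and Zygana — a synapomorphy uniting that clade.
Char. 4: derived state '1' in Microion and Neoana only — synapomorphy for {Microion, Neoana}.
Most parsimonious ingroup topology: (((Glyptaria,Zygana),(Neoana,Microion)),Stenana).
The clade {Glyptaria, Microion, Neoana, Zygana} is supported by Char. 3: its derived state '0' occurs in exactly those taxa and in no other taxon (including the outgroup).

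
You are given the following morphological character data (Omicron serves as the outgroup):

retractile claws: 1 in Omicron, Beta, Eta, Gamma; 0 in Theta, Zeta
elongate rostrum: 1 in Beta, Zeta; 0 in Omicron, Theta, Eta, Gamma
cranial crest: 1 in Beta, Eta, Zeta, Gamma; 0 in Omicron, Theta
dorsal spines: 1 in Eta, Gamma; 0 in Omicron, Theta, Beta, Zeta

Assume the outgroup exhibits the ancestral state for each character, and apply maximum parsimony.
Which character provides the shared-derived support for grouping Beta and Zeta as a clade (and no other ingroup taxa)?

elongate rostrum

Character polarity is set by the outgroup: the derived state is whichever differs from the outgroup's state, so for retractile claws the derived state is '0', and for the remaining characters it is '1'.
retractile claws (state '0') occurs in Theta and Zeta but conflicts with the nesting implied by the other characters — most parsimoniously interpreted as homoplasy.
elongate rostrum: derived state '1' in Beta and Zeta only — synapomorphy for {Beta, Zeta}.
cranial crest: derived state '1' in Beta, Eta, Gamma, and Zeta only — synapomorphy for {Beta, Eta, Gamma, Zeta}.
Only Eta and Gamma show the derived state '1' for dorsal spines, supporting them as a clade.
Most parsimonious ingroup topology: (Theta,((Beta,Zeta),(Eta,Gamma))).
The clade {Beta, Zeta} is supported by elongate rostrum: its derived state '1' occurs in exactly those taxa and in no other taxon (including the outgroup).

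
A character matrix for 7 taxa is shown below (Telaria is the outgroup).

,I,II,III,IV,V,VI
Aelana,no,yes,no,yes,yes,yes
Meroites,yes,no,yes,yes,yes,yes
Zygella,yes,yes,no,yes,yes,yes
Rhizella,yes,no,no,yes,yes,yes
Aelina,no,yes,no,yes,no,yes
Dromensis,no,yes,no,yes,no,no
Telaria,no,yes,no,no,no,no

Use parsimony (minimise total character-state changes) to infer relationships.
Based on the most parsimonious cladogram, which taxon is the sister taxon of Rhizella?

Meroites

Character polarity is set by the outgroup: the derived state is whichever differs from the outgroup's state, so for II the derived state is 'no', and for the remaining characters it is 'yes'.
I (derived state 'yes') is shared by Meroites, Rhizella, and Zygella — a synapomorphy uniting that clade.
II (derived state 'no') is shared by Meroites and Rhizella — a synapomorphy uniting that clade.
III: derived state 'yes' in Meroites only — an autapomorphy, so it tells us nothing about relationships among taxa.
IV (derived state 'yes') is shared by all ingroup taxa — unites the whole ingroup.
Only Aelana, Meroites, Rhizella, and Zygella show the derived state 'yes' for V, supporting them as a clade.
VI: derived state 'yes' in Aelana, Aelina, Meroites, Rhizella, and Zygella only — synapomorphy for {Aelana, Aelina, Meroites, Rhizella, Zygella}.
Most parsimonious ingroup topology: ((Aelina,(((Meroites,Rhizella),Zygella),Aelana)),Dromensis).
Rhizella and Meroites form a cherry on this tree, so they are sister taxa.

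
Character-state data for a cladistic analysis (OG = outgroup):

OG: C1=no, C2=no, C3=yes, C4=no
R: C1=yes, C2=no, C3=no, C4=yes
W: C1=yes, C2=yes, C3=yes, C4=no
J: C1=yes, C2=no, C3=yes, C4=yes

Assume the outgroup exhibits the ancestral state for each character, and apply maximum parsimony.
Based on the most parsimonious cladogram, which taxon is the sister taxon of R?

Character polarity is set by the outgroup: the derived state is whichever differs from the outgroup's state, so for C3 the derived state is 'no', and for the remaining characters it is 'yes'.
C1 (derived state 'yes') is shared by all ingroup taxa — unites the whole ingroup.
C2: derived state 'yes' in W only — an autapomorphy, so it tells us nothing about relationships among taxa.
C3 (derived state 'no') is unique to R (autapomorphy; uninformative for grouping).
Only J and R show the derived state 'yes' for C4, supporting them as a clade.
Most parsimonious ingroup topology: ((R,J),W).
R and J form a cherry on this tree, so they are sister taxa.

J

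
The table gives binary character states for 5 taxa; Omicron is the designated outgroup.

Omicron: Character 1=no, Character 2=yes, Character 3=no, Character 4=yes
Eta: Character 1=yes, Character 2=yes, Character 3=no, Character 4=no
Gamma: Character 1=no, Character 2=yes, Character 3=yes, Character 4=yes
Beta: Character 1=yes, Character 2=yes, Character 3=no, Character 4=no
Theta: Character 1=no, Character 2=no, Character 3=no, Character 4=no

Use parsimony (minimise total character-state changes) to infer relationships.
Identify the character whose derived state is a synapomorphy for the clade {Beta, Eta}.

Character 1

Character polarity is set by the outgroup: the derived state is whichever differs from the outgroup's state, so for Character 2, Character 4 the derived state is 'no', and for the remaining characters it is 'yes'.
Only Beta and Eta show the derived state 'yes' for Character 1, supporting them as a clade.
Character 2: derived state 'no' in Theta only — an autapomorphy, so it tells us nothing about relationships among taxa.
Character 3: derived state 'yes' in Gamma only — an autapomorphy, so it tells us nothing about relationships among taxa.
Character 4: derived state 'no' in Beta, Eta, and Theta only — synapomorphy for {Beta, Eta, Theta}.
Most parsimonious ingroup topology: (((Eta,Beta),Theta),Gamma).
The clade {Beta, Eta} is supported by Character 1: its derived state 'yes' occurs in exactly those taxa and in no other taxon (including the outgroup).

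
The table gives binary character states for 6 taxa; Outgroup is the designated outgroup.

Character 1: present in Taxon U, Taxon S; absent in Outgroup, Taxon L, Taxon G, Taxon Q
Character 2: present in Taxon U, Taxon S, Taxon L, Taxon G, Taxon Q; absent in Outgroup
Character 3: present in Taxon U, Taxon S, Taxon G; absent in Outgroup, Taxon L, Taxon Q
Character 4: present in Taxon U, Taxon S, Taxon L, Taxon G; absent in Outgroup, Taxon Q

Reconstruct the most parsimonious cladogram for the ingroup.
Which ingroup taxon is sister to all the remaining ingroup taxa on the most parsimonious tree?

The outgroup has state 'absent' for every character, so 'present' is the derived state throughout.
Character 1 (derived state 'present') is shared by Taxon S and Taxon U — a synapomorphy uniting that clade.
Character 2 (derived state 'present') is shared by all ingroup taxa — unites the whole ingroup.
Character 3 (derived state 'present') is shared by Taxon G, Taxon S, and Taxon U — a synapomorphy uniting that clade.
Character 4 (derived state 'present') is shared by Taxon G, Taxon L, Taxon S, and Taxon U — a synapomorphy uniting that clade.
Most parsimonious ingroup topology: ((((Taxon U,Taxon S),Taxon G),Taxon L),Taxon Q).
Taxon Q is sister to the clade containing all other ingroup taxa, so it is the earliest-diverging (most basal) ingroup lineage.

Taxon Q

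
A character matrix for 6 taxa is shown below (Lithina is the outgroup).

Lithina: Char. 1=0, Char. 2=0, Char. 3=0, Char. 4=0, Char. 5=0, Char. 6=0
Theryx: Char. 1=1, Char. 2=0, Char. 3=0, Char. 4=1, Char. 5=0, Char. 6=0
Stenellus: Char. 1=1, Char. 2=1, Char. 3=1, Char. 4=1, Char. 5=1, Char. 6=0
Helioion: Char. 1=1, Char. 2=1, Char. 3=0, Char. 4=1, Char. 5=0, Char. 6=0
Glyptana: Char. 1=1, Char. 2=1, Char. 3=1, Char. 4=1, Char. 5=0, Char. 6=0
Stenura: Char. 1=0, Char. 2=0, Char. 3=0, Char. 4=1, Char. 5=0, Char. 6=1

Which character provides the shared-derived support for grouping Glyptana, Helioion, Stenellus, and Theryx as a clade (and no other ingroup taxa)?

Char. 1

The outgroup has state '0' for every character, so '1' is the derived state throughout.
Only Glyptana, Helioion, Stenellus, and Theryx show the derived state '1' for Char. 1, supporting them as a clade.
Char. 2: derived state '1' in Glyptana, Helioion, and Stenellus only — synapomorphy for {Glyptana, Helioion, Stenellus}.
Only Glyptana and Stenellus show the derived state '1' for Char. 3, supporting them as a clade.
All ingroup taxa share the derived state '1' for Char. 4; it defines the ingroup but does not resolve relationships within it.
Char. 5: derived state '1' in Stenellus only — an autapomorphy, so it tells us nothing about relationships among taxa.
Char. 6 (derived state '1') is unique to Stenura (autapomorphy; uninformative for grouping).
Most parsimonious ingroup topology: ((Theryx,((Stenellus,Glyptana),Helioion)),Stenura).
The clade {Glyptana, Helioion, Stenellus, Theryx} is supported by Char. 1: its derived state '1' occurs in exactly those taxa and in no other taxon (including the outgroup).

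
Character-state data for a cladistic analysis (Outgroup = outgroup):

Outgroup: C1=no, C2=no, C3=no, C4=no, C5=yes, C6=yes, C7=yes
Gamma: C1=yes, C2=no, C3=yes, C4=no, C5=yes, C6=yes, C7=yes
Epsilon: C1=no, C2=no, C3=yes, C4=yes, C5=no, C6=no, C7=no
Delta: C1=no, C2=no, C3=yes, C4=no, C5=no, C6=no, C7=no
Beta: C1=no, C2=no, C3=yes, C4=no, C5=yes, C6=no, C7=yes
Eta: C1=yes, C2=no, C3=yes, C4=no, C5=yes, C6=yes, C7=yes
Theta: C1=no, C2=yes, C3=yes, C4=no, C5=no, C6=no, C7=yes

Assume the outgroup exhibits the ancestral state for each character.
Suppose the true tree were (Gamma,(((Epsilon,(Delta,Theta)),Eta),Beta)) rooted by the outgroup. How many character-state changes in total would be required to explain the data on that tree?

10

Map each character onto (Gamma,(((Epsilon,(Delta,Theta)),Eta),Beta)) (rooted by Outgroup) and count the minimum state changes it requires (Fitch parsimony):
C1: 2; C2: 1; C3: 1; C4: 1; C5: 1; C6: 2; C7: 2.
Total tree length = 10.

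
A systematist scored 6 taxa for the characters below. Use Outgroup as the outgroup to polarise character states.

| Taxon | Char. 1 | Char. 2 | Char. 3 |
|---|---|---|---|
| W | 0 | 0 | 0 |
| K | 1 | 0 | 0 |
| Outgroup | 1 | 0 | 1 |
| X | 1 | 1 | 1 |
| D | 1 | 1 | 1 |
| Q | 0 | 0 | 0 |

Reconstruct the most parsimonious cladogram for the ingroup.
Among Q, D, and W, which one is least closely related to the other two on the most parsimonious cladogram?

D

Character polarity is set by the outgroup: the derived state is whichever differs from the outgroup's state, so for Char. 1, Char. 3 the derived state is '0', and for the remaining characters it is '1'.
Char. 1 (derived state '0') is shared by Q and W — a synapomorphy uniting that clade.
Only D and X show the derived state '1' for Char. 2, supporting them as a clade.
Char. 3: derived state '0' in K, Q, and W only — synapomorphy for {K, Q, W}.
Most parsimonious ingroup topology: (((Q,W),K),(D,X)).
Q and W share a more recent common ancestor with each other than either does with D, so D is the least closely related of the three.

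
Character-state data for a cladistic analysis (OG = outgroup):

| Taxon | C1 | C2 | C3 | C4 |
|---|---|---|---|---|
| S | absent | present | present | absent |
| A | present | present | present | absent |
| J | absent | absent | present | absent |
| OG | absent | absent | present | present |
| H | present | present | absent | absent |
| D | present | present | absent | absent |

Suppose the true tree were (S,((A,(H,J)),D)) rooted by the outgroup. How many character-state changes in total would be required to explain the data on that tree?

7

Map each character onto (S,((A,(H,J)),D)) (rooted by OG) and count the minimum state changes it requires (Fitch parsimony):
C1: 2; C2: 2; C3: 2; C4: 1.
Total tree length = 7.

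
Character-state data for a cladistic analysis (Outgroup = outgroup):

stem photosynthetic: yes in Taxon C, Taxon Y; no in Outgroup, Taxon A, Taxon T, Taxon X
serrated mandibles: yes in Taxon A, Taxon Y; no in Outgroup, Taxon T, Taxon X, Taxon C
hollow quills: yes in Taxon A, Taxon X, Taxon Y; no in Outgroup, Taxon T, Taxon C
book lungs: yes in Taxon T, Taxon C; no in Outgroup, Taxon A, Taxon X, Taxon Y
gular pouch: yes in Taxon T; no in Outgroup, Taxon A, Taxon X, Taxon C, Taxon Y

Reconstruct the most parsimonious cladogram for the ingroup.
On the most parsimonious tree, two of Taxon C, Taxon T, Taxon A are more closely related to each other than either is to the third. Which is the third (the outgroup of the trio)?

The outgroup has state 'no' for every character, so 'yes' is the derived state throughout.
stem photosynthetic (state 'yes') occurs in Taxon C and Taxon Y but conflicts with the nesting implied by the other characters — most parsimoniously interpreted as homoplasy.
serrated mandibles: derived state 'yes' in Taxon A and Taxon Y only — synapomorphy for {Taxon A, Taxon Y}.
hollow quills: derived state 'yes' in Taxon A, Taxon X, and Taxon Y only — synapomorphy for {Taxon A, Taxon X, Taxon Y}.
Only Taxon C and Taxon T show the derived state 'yes' for book lungs, supporting them as a clade.
gular pouch (derived state 'yes') is unique to Taxon T (autapomorphy; uninformative for grouping).
Most parsimonious ingroup topology: (((Taxon A,Taxon Y),Taxon X),(Taxon T,Taxon C)).
Taxon T and Taxon C share a more recent common ancestor with each other than either does with Taxon A, so Taxon A is the least closely related of the three.

Taxon A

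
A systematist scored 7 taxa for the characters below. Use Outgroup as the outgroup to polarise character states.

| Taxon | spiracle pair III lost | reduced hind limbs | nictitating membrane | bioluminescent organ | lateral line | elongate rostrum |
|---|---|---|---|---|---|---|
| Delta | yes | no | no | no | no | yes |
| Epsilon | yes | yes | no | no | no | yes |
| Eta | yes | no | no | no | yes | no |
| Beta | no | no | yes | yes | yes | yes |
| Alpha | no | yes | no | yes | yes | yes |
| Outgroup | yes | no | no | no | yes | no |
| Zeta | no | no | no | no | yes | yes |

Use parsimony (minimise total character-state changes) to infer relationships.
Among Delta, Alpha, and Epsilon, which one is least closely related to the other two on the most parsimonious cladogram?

Alpha

Character polarity is set by the outgroup: the derived state is whichever differs from the outgroup's state, so for spiracle pair III lost, lateral line the derived state is 'no', and for the remaining characters it is 'yes'.
spiracle pair III lost: derived state 'no' in Alpha, Beta, and Zeta only — synapomorphy for {Alpha, Beta, Zeta}.
reduced hind limbs groups Alpha and Epsilon, which is incompatible with the clades supported by the remaining characters; treating it as convergent (homoplasy) costs fewer steps than any alternative tree.
nictitating membrane (derived state 'yes') is unique to Beta (autapomorphy; uninformative for grouping).
bioluminescent organ (derived state 'yes') is shared by Alpha and Beta — a synapomorphy uniting that clade.
lateral line (derived state 'no') is shared by Delta and Epsilon — a synapomorphy uniting that clade.
elongate rostrum (derived state 'yes') is shared by Alpha, Beta, Delta, Epsilon, and Zeta — a synapomorphy uniting that clade.
Most parsimonious ingroup topology: (((Epsilon,Delta),(Zeta,(Beta,Alpha))),Eta).
Delta and Epsilon share a more recent common ancestor with each other than either does with Alpha, so Alpha is the least closely related of the three.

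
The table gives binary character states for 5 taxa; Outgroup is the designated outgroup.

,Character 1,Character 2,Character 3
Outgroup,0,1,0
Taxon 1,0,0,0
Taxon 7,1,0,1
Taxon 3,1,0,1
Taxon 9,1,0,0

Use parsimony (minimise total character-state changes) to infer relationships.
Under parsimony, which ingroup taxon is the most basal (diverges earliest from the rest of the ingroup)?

Character polarity is set by the outgroup: the derived state is whichever differs from the outgroup's state, so for Character 2 the derived state is '0', and for the remaining characters it is '1'.
Only Taxon 3, Taxon 7, and Taxon 9 show the derived state '1' for Character 1, supporting them as a clade.
Character 2 (derived state '0') is shared by all ingroup taxa — unites the whole ingroup.
Character 3: derived state '1' in Taxon 3 and Taxon 7 only — synapomorphy for {Taxon 3, Taxon 7}.
Most parsimonious ingroup topology: (Taxon 1,((Taxon 3,Taxon 7),Taxon 9)).
Taxon 1 is sister to the clade containing all other ingroup taxa, so it is the earliest-diverging (most basal) ingroup lineage.

Taxon 1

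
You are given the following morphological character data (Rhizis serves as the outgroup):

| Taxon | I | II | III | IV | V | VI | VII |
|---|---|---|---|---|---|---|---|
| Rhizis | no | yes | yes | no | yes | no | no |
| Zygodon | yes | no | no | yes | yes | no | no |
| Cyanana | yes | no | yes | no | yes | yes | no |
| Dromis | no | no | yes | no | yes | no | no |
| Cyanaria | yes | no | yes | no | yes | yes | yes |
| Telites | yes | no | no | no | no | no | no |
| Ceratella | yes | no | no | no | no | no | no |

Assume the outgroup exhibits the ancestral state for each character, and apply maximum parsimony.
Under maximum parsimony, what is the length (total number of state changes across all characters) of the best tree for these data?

Character polarity is set by the outgroup: the derived state is whichever differs from the outgroup's state, so for II, III, V the derived state is 'no', and for the remaining characters it is 'yes'.
I (derived state 'yes') is shared by Ceratella, Cyanana, Cyanaria, Telites, and Zygodon — a synapomorphy uniting that clade.
II (derived state 'no') is shared by all ingroup taxa — unites the whole ingroup.
III: derived state 'no' in Ceratella, Telites, and Zygodon only — synapomorphy for {Ceratella, Telites, Zygodon}.
IV (derived state 'yes') is unique to Zygodon (autapomorphy; uninformative for grouping).
V: derived state 'no' in Ceratella and Telites only — synapomorphy for {Ceratella, Telites}.
VI: derived state 'yes' in Cyanana and Cyanaria only — synapomorphy for {Cyanana, Cyanaria}.
VII (derived state 'yes') is unique to Cyanaria (autapomorphy; uninformative for grouping).
Most parsimonious ingroup topology: (((Zygodon,(Telites,Ceratella)),(Cyanana,Cyanaria)),Dromis).
Changes per character on this tree: I: 1; II: 1; III: 1; IV: 1; V: 1; VI: 1; VII: 1.
Total = 7.

7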